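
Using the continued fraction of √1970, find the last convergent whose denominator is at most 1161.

50998/1149

√1970 = [44; 2, 1, 1, 2, 88, …] (period length 5).
Convergents:
  p_0/q_0 = 44/1
  p_1/q_1 = 89/2
  p_2/q_2 = 133/3
  p_3/q_3 = 222/5
  p_4/q_4 = 577/13
  p_5/q_5 = 50998/1149
  p_6/q_6 = 102573/2311
q_5 = 1149 ≤ 1161 < 2311 = q_6, so the answer is 50998/1149.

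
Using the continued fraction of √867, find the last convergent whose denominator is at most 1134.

31241/1061

√867 = [29; 2, 4, 29, 4, 2, 58, …] (period length 6).
Convergents:
  p_0/q_0 = 29/1
  p_1/q_1 = 59/2
  p_2/q_2 = 265/9
  p_3/q_3 = 7744/263
  p_4/q_4 = 31241/1061
  p_5/q_5 = 70226/2385
q_4 = 1061 ≤ 1134 < 2385 = q_5, so the answer is 31241/1061.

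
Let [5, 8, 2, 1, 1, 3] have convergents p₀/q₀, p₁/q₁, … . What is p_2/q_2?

87/17

Using pₖ = aₖpₖ₋₁ + pₖ₋₂, qₖ = aₖqₖ₋₁ + qₖ₋₂ (with p₋₁=1, p₋₂=0, q₋₁=0, q₋₂=1):
  k=0: a=5, p=5, q=1
  k=1: a=8, p=41, q=8
  k=2: a=2, p=87, q=17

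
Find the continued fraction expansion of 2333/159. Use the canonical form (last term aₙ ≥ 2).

[14; 1, 2, 17, 3]

2333 = 14*159 + 107
159 = 1*107 + 52
107 = 2*52 + 3
52 = 17*3 + 1
3 = 3*1 + 0  (stop)
So 2333/159 = [14; 1, 2, 17, 3].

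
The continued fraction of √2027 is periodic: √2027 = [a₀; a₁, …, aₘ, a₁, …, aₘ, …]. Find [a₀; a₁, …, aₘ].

a₀ = ⌊√2027⌋ = 45.

[45; 45, 90]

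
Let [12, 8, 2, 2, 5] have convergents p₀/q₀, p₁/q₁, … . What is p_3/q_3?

509/42

Using pₖ = aₖpₖ₋₁ + pₖ₋₂, qₖ = aₖqₖ₋₁ + qₖ₋₂ (with p₋₁=1, p₋₂=0, q₋₁=0, q₋₂=1):
  k=0: a=12, p=12, q=1
  k=1: a=8, p=97, q=8
  k=2: a=2, p=206, q=17
  k=3: a=2, p=509, q=42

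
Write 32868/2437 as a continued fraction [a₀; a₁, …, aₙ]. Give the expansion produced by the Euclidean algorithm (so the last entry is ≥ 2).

[13; 2, 18, 1, 5, 3, 3]

32868 = 13*2437 + 1187
2437 = 2*1187 + 63
1187 = 18*63 + 53
63 = 1*53 + 10
53 = 5*10 + 3
10 = 3*3 + 1
3 = 3*1 + 0  (stop)
So 32868/2437 = [13; 2, 18, 1, 5, 3, 3].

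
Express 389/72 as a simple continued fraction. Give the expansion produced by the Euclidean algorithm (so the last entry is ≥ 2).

[5; 2, 2, 14]

389 = 5·72 + 29
72 = 2·29 + 14
29 = 2·14 + 1
14 = 14·1 + 0  (stop)
So 389/72 = [5; 2, 2, 14].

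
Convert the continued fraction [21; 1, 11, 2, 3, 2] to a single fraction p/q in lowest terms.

4362/199

Fold from the inside: start with 2/1.
  3 + 1/2 = 7/2
  2 + 2/7 = 16/7
  11 + 7/16 = 183/16
  1 + 16/183 = 199/183
  21 + 183/199 = 4362/199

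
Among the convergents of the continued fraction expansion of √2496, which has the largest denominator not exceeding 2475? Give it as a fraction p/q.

√2496 = [49; 1, 23, 1, 98, …] (period length 4).
Convergents:
  p_0/q_0 = 49/1
  p_1/q_1 = 50/1
  p_2/q_2 = 1199/24
  p_3/q_3 = 1249/25
  p_4/q_4 = 123601/2474
  p_5/q_5 = 124850/2499
q_4 = 2474 ≤ 2475 < 2499 = q_5, so the answer is 123601/2474.

123601/2474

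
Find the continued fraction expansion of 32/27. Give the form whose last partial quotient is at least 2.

32 = 1×27 + 5
27 = 5×5 + 2
5 = 2×2 + 1
2 = 2×1 + 0  (stop)
So 32/27 = [1; 5, 2, 2].

[1; 5, 2, 2]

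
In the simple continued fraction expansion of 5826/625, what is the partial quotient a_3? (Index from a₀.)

5826 = 9·625 + 201   →  a_0 = 9
625 = 3·201 + 22   →  a_1 = 3
201 = 9·22 + 3   →  a_2 = 9
22 = 7·3 + 1   →  a_3 = 7

7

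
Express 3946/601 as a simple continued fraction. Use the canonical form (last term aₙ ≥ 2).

3946 = 6×601 + 340
601 = 1×340 + 261
340 = 1×261 + 79
261 = 3×79 + 24
79 = 3×24 + 7
24 = 3×7 + 3
7 = 2×3 + 1
3 = 3×1 + 0  (stop)
So 3946/601 = [6; 1, 1, 3, 3, 3, 2, 3].

[6; 1, 1, 3, 3, 3, 2, 3]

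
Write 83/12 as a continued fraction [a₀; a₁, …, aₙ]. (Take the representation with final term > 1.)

83 = 6*12 + 11
12 = 1*11 + 1
11 = 11*1 + 0  (stop)
So 83/12 = [6; 1, 11].

[6; 1, 11]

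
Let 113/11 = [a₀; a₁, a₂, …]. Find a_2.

1

113 = 10·11 + 3   →  a_0 = 10
11 = 3·3 + 2   →  a_1 = 3
3 = 1·2 + 1   →  a_2 = 1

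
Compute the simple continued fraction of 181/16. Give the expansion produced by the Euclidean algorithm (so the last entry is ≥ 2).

[11; 3, 5]

181 = 11×16 + 5
16 = 3×5 + 1
5 = 5×1 + 0  (stop)
So 181/16 = [11; 3, 5].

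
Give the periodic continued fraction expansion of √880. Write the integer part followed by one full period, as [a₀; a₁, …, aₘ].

a₀ = ⌊√880⌋ = 29.
With m₀=0, d₀=1 and mₖ₊₁ = dₖaₖ − mₖ, dₖ₊₁ = (n − mₖ₊₁²)/dₖ, aₖ₊₁ = ⌊(a₀+mₖ₊₁)/dₖ₊₁⌋:
  k=1: m=29, d=39, a=1
  k=2: m=10, d=20, a=1
  k=3: m=10, d=39, a=1
  k=4: m=29, d=1, a=58
d=1 and a=2a₀=58 at k=4, so the next step gives (m, d) = (29, 39) again — its k=1 value — and the period has length 4.

[29; 1, 1, 1, 58]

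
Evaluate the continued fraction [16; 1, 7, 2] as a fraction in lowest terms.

287/17

Using pₖ = aₖpₖ₋₁ + pₖ₋₂ and qₖ = aₖqₖ₋₁ + qₖ₋₂:
  k=0: a=16, p=16, q=1
  k=1: a=1, p=17, q=1
  k=2: a=7, p=135, q=8
  k=3: a=2, p=287, q=17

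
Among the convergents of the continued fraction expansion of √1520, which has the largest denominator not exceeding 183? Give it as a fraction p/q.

√1520 = [38; 1, 76, …] (period length 2).
Convergents:
  p_0/q_0 = 38/1
  p_1/q_1 = 39/1
  p_2/q_2 = 3002/77
  p_3/q_3 = 3041/78
  p_4/q_4 = 234118/6005
q_3 = 78 ≤ 183 < 6005 = q_4, so the answer is 3041/78.

3041/78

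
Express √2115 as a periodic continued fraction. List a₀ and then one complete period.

[45; 1, 90]

a₀ = ⌊√2115⌋ = 45.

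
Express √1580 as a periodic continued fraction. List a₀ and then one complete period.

a₀ = ⌊√1580⌋ = 39.
With m₀=0, d₀=1 and mₖ₊₁ = dₖaₖ − mₖ, dₖ₊₁ = (n − mₖ₊₁²)/dₖ, aₖ₊₁ = ⌊(a₀+mₖ₊₁)/dₖ₊₁⌋:
  k=1: m=39, d=59, a=1
  k=2: m=20, d=20, a=2
  k=3: m=20, d=59, a=1
  k=4: m=39, d=1, a=78
d=1 and a=2a₀=78 at k=4, so the next step gives (m, d) = (39, 59) again — its k=1 value — and the period has length 4.

[39; 1, 2, 1, 78]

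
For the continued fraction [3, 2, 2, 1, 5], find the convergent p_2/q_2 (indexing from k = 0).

17/5

Using pₖ = aₖpₖ₋₁ + pₖ₋₂, qₖ = aₖqₖ₋₁ + qₖ₋₂ (with p₋₁=1, p₋₂=0, q₋₁=0, q₋₂=1):
  k=0: a=3, p=3, q=1
  k=1: a=2, p=7, q=2
  k=2: a=2, p=17, q=5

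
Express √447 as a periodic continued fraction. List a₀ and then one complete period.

a₀ = ⌊√447⌋ = 21.
With m₀=0, d₀=1 and mₖ₊₁ = dₖaₖ − mₖ, dₖ₊₁ = (n − mₖ₊₁²)/dₖ, aₖ₊₁ = ⌊(a₀+mₖ₊₁)/dₖ₊₁⌋:
  k=1: m=21, d=6, a=7
  k=2: m=21, d=1, a=42
d=1 and a=2a₀=42 at k=2, so the next step gives (m, d) = (21, 6) again — its k=1 value — and the period has length 2.

[21; 7, 42]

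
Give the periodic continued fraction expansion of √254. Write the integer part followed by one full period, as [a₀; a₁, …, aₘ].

a₀ = ⌊√254⌋ = 15.
With m₀=0, d₀=1 and mₖ₊₁ = dₖaₖ − mₖ, dₖ₊₁ = (n − mₖ₊₁²)/dₖ, aₖ₊₁ = ⌊(a₀+mₖ₊₁)/dₖ₊₁⌋:
  k=1: m=15, d=29, a=1
  k=2: m=14, d=2, a=14
  k=3: m=14, d=29, a=1
  k=4: m=15, d=1, a=30
d=1 and a=2a₀=30 at k=4, so the next step gives (m, d) = (15, 29) again — its k=1 value — and the period has length 4.

[15; 1, 14, 1, 30]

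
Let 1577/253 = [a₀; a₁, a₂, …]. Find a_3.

1577 = 6·253 + 59   →  a_0 = 6
253 = 4·59 + 17   →  a_1 = 4
59 = 3·17 + 8   →  a_2 = 3
17 = 2·8 + 1   →  a_3 = 2

2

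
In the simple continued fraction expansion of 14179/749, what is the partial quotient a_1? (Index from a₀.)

1

14179 = 18·749 + 697   →  a_0 = 18
749 = 1·697 + 52   →  a_1 = 1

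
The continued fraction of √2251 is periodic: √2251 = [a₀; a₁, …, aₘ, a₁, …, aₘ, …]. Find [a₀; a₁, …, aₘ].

a₀ = ⌊√2251⌋ = 47.
With m₀=0, d₀=1 and mₖ₊₁ = dₖaₖ − mₖ, dₖ₊₁ = (n − mₖ₊₁²)/dₖ, aₖ₊₁ = ⌊(a₀+mₖ₊₁)/dₖ₊₁⌋:
  k=1: m=47, d=42, a=2
  k=2: m=37, d=21, a=4
  k=3: m=47, d=2, a=47
  k=4: m=47, d=21, a=4
  k=5: m=37, d=42, a=2
  k=6: m=47, d=1, a=94
d=1 and a=2a₀=94 at k=6, so the next step gives (m, d) = (47, 42) again — its k=1 value — and the period has length 6.

[47; 2, 4, 47, 4, 2, 94]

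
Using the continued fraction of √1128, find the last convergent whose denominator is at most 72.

2351/70

√1128 = [33; 1, 1, 2, 2, 2, 1, 1, 66, …] (period length 8).
Convergents:
  p_0/q_0 = 33/1
  p_1/q_1 = 34/1
  p_2/q_2 = 67/2
  p_3/q_3 = 168/5
  p_4/q_4 = 403/12
  p_5/q_5 = 974/29
  p_6/q_6 = 1377/41
  p_7/q_7 = 2351/70
  p_8/q_8 = 156543/4661
q_7 = 70 ≤ 72 < 4661 = q_8, so the answer is 2351/70.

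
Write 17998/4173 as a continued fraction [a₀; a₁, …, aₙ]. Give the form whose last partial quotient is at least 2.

[4; 3, 5, 8, 4, 2, 3]

17998 = 4*4173 + 1306
4173 = 3*1306 + 255
1306 = 5*255 + 31
255 = 8*31 + 7
31 = 4*7 + 3
7 = 2*3 + 1
3 = 3*1 + 0  (stop)
So 17998/4173 = [4; 3, 5, 8, 4, 2, 3].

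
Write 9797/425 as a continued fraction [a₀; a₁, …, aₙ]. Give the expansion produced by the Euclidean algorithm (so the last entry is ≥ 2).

[23; 19, 3, 7]

9797 = 23×425 + 22
425 = 19×22 + 7
22 = 3×7 + 1
7 = 7×1 + 0  (stop)
So 9797/425 = [23; 19, 3, 7].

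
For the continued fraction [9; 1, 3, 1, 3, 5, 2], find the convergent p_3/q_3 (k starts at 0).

49/5

Using pₖ = aₖpₖ₋₁ + pₖ₋₂, qₖ = aₖqₖ₋₁ + qₖ₋₂ (with p₋₁=1, p₋₂=0, q₋₁=0, q₋₂=1):
  k=0: a=9, p=9, q=1
  k=1: a=1, p=10, q=1
  k=2: a=3, p=39, q=4
  k=3: a=1, p=49, q=5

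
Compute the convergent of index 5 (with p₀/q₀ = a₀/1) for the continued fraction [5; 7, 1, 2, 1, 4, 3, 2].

754/147

Using pₖ = aₖpₖ₋₁ + pₖ₋₂, qₖ = aₖqₖ₋₁ + qₖ₋₂ (with p₋₁=1, p₋₂=0, q₋₁=0, q₋₂=1):
  k=0: a=5, p=5, q=1
  k=1: a=7, p=36, q=7
  k=2: a=1, p=41, q=8
  k=3: a=2, p=118, q=23
  k=4: a=1, p=159, q=31
  k=5: a=4, p=754, q=147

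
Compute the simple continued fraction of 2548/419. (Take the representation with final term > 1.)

2548 = 6×419 + 34
419 = 12×34 + 11
34 = 3×11 + 1
11 = 11×1 + 0  (stop)
So 2548/419 = [6; 12, 3, 11].

[6; 12, 3, 11]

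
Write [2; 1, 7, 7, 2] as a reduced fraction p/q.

351/122

Fold from the inside: start with 2/1.
  7 + 1/2 = 15/2
  7 + 2/15 = 107/15
  1 + 15/107 = 122/107
  2 + 107/122 = 351/122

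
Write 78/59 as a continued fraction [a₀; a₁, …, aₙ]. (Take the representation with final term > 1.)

78 = 1*59 + 19
59 = 3*19 + 2
19 = 9*2 + 1
2 = 2*1 + 0  (stop)
So 78/59 = [1; 3, 9, 2].

[1; 3, 9, 2]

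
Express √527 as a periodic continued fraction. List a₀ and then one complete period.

[22; 1, 21, 1, 44]

a₀ = ⌊√527⌋ = 22.
With m₀=0, d₀=1 and mₖ₊₁ = dₖaₖ − mₖ, dₖ₊₁ = (n − mₖ₊₁²)/dₖ, aₖ₊₁ = ⌊(a₀+mₖ₊₁)/dₖ₊₁⌋:
  k=1: m=22, d=43, a=1
  k=2: m=21, d=2, a=21
  k=3: m=21, d=43, a=1
  k=4: m=22, d=1, a=44
d=1 and a=2a₀=44 at k=4, so the next step gives (m, d) = (22, 43) again — its k=1 value — and the period has length 4.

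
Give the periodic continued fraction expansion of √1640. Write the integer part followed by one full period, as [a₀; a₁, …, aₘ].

[40; 2, 80]

a₀ = ⌊√1640⌋ = 40.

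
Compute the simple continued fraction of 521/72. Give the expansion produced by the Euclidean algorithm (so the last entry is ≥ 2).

521 = 7*72 + 17
72 = 4*17 + 4
17 = 4*4 + 1
4 = 4*1 + 0  (stop)
So 521/72 = [7; 4, 4, 4].

[7; 4, 4, 4]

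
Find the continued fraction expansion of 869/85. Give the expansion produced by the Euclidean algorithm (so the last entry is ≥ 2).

869 = 10×85 + 19
85 = 4×19 + 9
19 = 2×9 + 1
9 = 9×1 + 0  (stop)
So 869/85 = [10; 4, 2, 9].

[10; 4, 2, 9]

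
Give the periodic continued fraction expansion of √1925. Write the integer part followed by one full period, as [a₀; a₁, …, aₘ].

[43; 1, 6, 1, 86]

a₀ = ⌊√1925⌋ = 43.
With m₀=0, d₀=1 and mₖ₊₁ = dₖaₖ − mₖ, dₖ₊₁ = (n − mₖ₊₁²)/dₖ, aₖ₊₁ = ⌊(a₀+mₖ₊₁)/dₖ₊₁⌋:
  k=1: m=43, d=76, a=1
  k=2: m=33, d=11, a=6
  k=3: m=33, d=76, a=1
  k=4: m=43, d=1, a=86
d=1 and a=2a₀=86 at k=4, so the next step gives (m, d) = (43, 76) again — its k=1 value — and the period has length 4.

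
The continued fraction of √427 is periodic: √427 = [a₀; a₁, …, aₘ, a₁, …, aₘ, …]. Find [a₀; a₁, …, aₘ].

[20; 1, 1, 1, 40]

a₀ = ⌊√427⌋ = 20.
With m₀=0, d₀=1 and mₖ₊₁ = dₖaₖ − mₖ, dₖ₊₁ = (n − mₖ₊₁²)/dₖ, aₖ₊₁ = ⌊(a₀+mₖ₊₁)/dₖ₊₁⌋:
  k=1: m=20, d=27, a=1
  k=2: m=7, d=14, a=1
  k=3: m=7, d=27, a=1
  k=4: m=20, d=1, a=40
d=1 and a=2a₀=40 at k=4, so the next step gives (m, d) = (20, 27) again — its k=1 value — and the period has length 4.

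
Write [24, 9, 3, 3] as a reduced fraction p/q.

Using pₖ = aₖpₖ₋₁ + pₖ₋₂ and qₖ = aₖqₖ₋₁ + qₖ₋₂:
  k=0: a=24, p=24, q=1
  k=1: a=9, p=217, q=9
  k=2: a=3, p=675, q=28
  k=3: a=3, p=2242, q=93

2242/93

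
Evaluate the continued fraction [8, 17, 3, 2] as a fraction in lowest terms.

975/121

Using pₖ = aₖpₖ₋₁ + pₖ₋₂ and qₖ = aₖqₖ₋₁ + qₖ₋₂:
  k=0: a=8, p=8, q=1
  k=1: a=17, p=137, q=17
  k=2: a=3, p=419, q=52
  k=3: a=2, p=975, q=121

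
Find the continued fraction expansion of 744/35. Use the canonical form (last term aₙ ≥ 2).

744 = 21×35 + 9
35 = 3×9 + 8
9 = 1×8 + 1
8 = 8×1 + 0  (stop)
So 744/35 = [21; 3, 1, 8].

[21; 3, 1, 8]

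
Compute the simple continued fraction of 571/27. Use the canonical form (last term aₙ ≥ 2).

[21; 6, 1, 3]

571 = 21*27 + 4
27 = 6*4 + 3
4 = 1*3 + 1
3 = 3*1 + 0  (stop)
So 571/27 = [21; 6, 1, 3].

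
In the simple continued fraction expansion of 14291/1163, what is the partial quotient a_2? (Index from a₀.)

14291 = 12·1163 + 335   →  a_0 = 12
1163 = 3·335 + 158   →  a_1 = 3
335 = 2·158 + 19   →  a_2 = 2

2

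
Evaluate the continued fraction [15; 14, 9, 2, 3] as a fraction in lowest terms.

14031/931

Fold from the inside: start with 3/1.
  2 + 1/3 = 7/3
  9 + 3/7 = 66/7
  14 + 7/66 = 931/66
  15 + 66/931 = 14031/931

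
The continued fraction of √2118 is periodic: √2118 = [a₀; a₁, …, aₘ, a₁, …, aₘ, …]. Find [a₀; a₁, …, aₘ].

[46; 46, 92]

a₀ = ⌊√2118⌋ = 46.
With m₀=0, d₀=1 and mₖ₊₁ = dₖaₖ − mₖ, dₖ₊₁ = (n − mₖ₊₁²)/dₖ, aₖ₊₁ = ⌊(a₀+mₖ₊₁)/dₖ₊₁⌋:
  k=1: m=46, d=2, a=46
  k=2: m=46, d=1, a=92
d=1 and a=2a₀=92 at k=2, so the next step gives (m, d) = (46, 2) again — its k=1 value — and the period has length 2.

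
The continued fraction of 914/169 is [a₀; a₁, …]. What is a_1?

914 = 5·169 + 69   →  a_0 = 5
169 = 2·69 + 31   →  a_1 = 2

2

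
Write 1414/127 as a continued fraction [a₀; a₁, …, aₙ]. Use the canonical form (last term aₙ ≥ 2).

[11; 7, 2, 8]

1414 = 11×127 + 17
127 = 7×17 + 8
17 = 2×8 + 1
8 = 8×1 + 0  (stop)
So 1414/127 = [11; 7, 2, 8].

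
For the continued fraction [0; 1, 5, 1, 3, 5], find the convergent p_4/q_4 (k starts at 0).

Using pₖ = aₖpₖ₋₁ + pₖ₋₂, qₖ = aₖqₖ₋₁ + qₖ₋₂ (with p₋₁=1, p₋₂=0, q₋₁=0, q₋₂=1):
  k=0: a=0, p=0, q=1
  k=1: a=1, p=1, q=1
  k=2: a=5, p=5, q=6
  k=3: a=1, p=6, q=7
  k=4: a=3, p=23, q=27

23/27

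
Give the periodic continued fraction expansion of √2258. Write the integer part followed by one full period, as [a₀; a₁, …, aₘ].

[47; 1, 1, 13, 13, 1, 1, 94]

a₀ = ⌊√2258⌋ = 47.
With m₀=0, d₀=1 and mₖ₊₁ = dₖaₖ − mₖ, dₖ₊₁ = (n − mₖ₊₁²)/dₖ, aₖ₊₁ = ⌊(a₀+mₖ₊₁)/dₖ₊₁⌋:
  k=1: m=47, d=49, a=1
  k=2: m=2, d=46, a=1
  k=3: m=44, d=7, a=13
  k=4: m=47, d=7, a=13
  k=5: m=44, d=46, a=1
  k=6: m=2, d=49, a=1
  k=7: m=47, d=1, a=94
d=1 and a=2a₀=94 at k=7, so the next step gives (m, d) = (47, 49) again — its k=1 value — and the period has length 7.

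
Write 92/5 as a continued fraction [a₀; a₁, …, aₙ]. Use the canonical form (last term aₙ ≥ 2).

[18; 2, 2]

92 = 18×5 + 2
5 = 2×2 + 1
2 = 2×1 + 0  (stop)
So 92/5 = [18; 2, 2].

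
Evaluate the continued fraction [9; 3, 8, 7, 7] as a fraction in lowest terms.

Using pₖ = aₖpₖ₋₁ + pₖ₋₂ and qₖ = aₖqₖ₋₁ + qₖ₋₂:
  k=0: a=9, p=9, q=1
  k=1: a=3, p=28, q=3
  k=2: a=8, p=233, q=25
  k=3: a=7, p=1659, q=178
  k=4: a=7, p=11846, q=1271

11846/1271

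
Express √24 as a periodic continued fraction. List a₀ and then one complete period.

[4; 1, 8]

a₀ = ⌊√24⌋ = 4.
With m₀=0, d₀=1 and mₖ₊₁ = dₖaₖ − mₖ, dₖ₊₁ = (n − mₖ₊₁²)/dₖ, aₖ₊₁ = ⌊(a₀+mₖ₊₁)/dₖ₊₁⌋:
  k=1: m=4, d=8, a=1
  k=2: m=4, d=1, a=8
d=1 and a=2a₀=8 at k=2, so the next step gives (m, d) = (4, 8) again — its k=1 value — and the period has length 2.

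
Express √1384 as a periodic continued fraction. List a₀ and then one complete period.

[37; 4, 1, 17, 1, 4, 74]

a₀ = ⌊√1384⌋ = 37.
With m₀=0, d₀=1 and mₖ₊₁ = dₖaₖ − mₖ, dₖ₊₁ = (n − mₖ₊₁²)/dₖ, aₖ₊₁ = ⌊(a₀+mₖ₊₁)/dₖ₊₁⌋:
  k=1: m=37, d=15, a=4
  k=2: m=23, d=57, a=1
  k=3: m=34, d=4, a=17
  k=4: m=34, d=57, a=1
  k=5: m=23, d=15, a=4
  k=6: m=37, d=1, a=74
d=1 and a=2a₀=74 at k=6, so the next step gives (m, d) = (37, 15) again — its k=1 value — and the period has length 6.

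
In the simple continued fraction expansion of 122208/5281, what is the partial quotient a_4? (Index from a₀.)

2

122208 = 23·5281 + 745   →  a_0 = 23
5281 = 7·745 + 66   →  a_1 = 7
745 = 11·66 + 19   →  a_2 = 11
66 = 3·19 + 9   →  a_3 = 3
19 = 2·9 + 1   →  a_4 = 2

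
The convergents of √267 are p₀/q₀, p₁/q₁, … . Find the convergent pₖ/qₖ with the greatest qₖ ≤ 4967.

√267 = [16; 2, 1, 15, 1, 2, 32, …] (period length 6).
Convergents:
  p_0/q_0 = 16/1
  p_1/q_1 = 33/2
  p_2/q_2 = 49/3
  p_3/q_3 = 768/47
  p_4/q_4 = 817/50
  p_5/q_5 = 2402/147
  p_6/q_6 = 77681/4754
  p_7/q_7 = 157764/9655
q_6 = 4754 ≤ 4967 < 9655 = q_7, so the answer is 77681/4754.

77681/4754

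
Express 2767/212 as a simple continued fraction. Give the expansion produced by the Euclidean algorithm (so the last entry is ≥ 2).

[13; 19, 3, 1, 2]

2767 = 13*212 + 11
212 = 19*11 + 3
11 = 3*3 + 2
3 = 1*2 + 1
2 = 2*1 + 0  (stop)
So 2767/212 = [13; 19, 3, 1, 2].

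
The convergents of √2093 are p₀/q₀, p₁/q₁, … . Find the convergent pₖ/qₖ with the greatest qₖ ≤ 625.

16790/367

√2093 = [45; 1, 2, 1, 90, …] (period length 4).
Convergents:
  p_0/q_0 = 45/1
  p_1/q_1 = 46/1
  p_2/q_2 = 137/3
  p_3/q_3 = 183/4
  p_4/q_4 = 16607/363
  p_5/q_5 = 16790/367
  p_6/q_6 = 50187/1097
q_5 = 367 ≤ 625 < 1097 = q_6, so the answer is 16790/367.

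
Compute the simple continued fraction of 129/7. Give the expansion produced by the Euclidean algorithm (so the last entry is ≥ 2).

[18; 2, 3]

129 = 18·7 + 3
7 = 2·3 + 1
3 = 3·1 + 0  (stop)
So 129/7 = [18; 2, 3].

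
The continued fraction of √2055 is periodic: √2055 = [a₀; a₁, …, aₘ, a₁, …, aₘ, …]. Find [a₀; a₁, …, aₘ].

[45; 3, 90]

a₀ = ⌊√2055⌋ = 45.
With m₀=0, d₀=1 and mₖ₊₁ = dₖaₖ − mₖ, dₖ₊₁ = (n − mₖ₊₁²)/dₖ, aₖ₊₁ = ⌊(a₀+mₖ₊₁)/dₖ₊₁⌋:
  k=1: m=45, d=30, a=3
  k=2: m=45, d=1, a=90
d=1 and a=2a₀=90 at k=2, so the next step gives (m, d) = (45, 30) again — its k=1 value — and the period has length 2.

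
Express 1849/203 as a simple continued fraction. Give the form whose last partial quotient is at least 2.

[9; 9, 4, 2, 2]

1849 = 9*203 + 22
203 = 9*22 + 5
22 = 4*5 + 2
5 = 2*2 + 1
2 = 2*1 + 0  (stop)
So 1849/203 = [9; 9, 4, 2, 2].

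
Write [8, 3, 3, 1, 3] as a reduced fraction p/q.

Fold from the inside: start with 3/1.
  1 + 1/3 = 4/3
  3 + 3/4 = 15/4
  3 + 4/15 = 49/15
  8 + 15/49 = 407/49

407/49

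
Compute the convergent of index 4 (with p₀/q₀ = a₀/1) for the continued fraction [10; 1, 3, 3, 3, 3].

Using pₖ = aₖpₖ₋₁ + pₖ₋₂, qₖ = aₖqₖ₋₁ + qₖ₋₂ (with p₋₁=1, p₋₂=0, q₋₁=0, q₋₂=1):
  k=0: a=10, p=10, q=1
  k=1: a=1, p=11, q=1
  k=2: a=3, p=43, q=4
  k=3: a=3, p=140, q=13
  k=4: a=3, p=463, q=43

463/43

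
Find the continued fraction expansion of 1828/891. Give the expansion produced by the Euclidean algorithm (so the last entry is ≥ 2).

1828 = 2*891 + 46
891 = 19*46 + 17
46 = 2*17 + 12
17 = 1*12 + 5
12 = 2*5 + 2
5 = 2*2 + 1
2 = 2*1 + 0  (stop)
So 1828/891 = [2; 19, 2, 1, 2, 2, 2].

[2; 19, 2, 1, 2, 2, 2]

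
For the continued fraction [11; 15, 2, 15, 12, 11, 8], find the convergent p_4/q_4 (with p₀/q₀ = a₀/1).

Using pₖ = aₖpₖ₋₁ + pₖ₋₂, qₖ = aₖqₖ₋₁ + qₖ₋₂ (with p₋₁=1, p₋₂=0, q₋₁=0, q₋₂=1):
  k=0: a=11, p=11, q=1
  k=1: a=15, p=166, q=15
  k=2: a=2, p=343, q=31
  k=3: a=15, p=5311, q=480
  k=4: a=12, p=64075, q=5791

64075/5791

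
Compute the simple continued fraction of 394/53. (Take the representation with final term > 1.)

394 = 7×53 + 23
53 = 2×23 + 7
23 = 3×7 + 2
7 = 3×2 + 1
2 = 2×1 + 0  (stop)
So 394/53 = [7; 2, 3, 3, 2].

[7; 2, 3, 3, 2]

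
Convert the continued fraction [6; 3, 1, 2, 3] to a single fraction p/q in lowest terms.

Fold from the inside: start with 3/1.
  2 + 1/3 = 7/3
  1 + 3/7 = 10/7
  3 + 7/10 = 37/10
  6 + 10/37 = 232/37

232/37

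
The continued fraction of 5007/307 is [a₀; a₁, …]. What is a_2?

4

5007 = 16·307 + 95   →  a_0 = 16
307 = 3·95 + 22   →  a_1 = 3
95 = 4·22 + 7   →  a_2 = 4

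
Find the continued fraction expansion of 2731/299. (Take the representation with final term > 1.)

2731 = 9*299 + 40
299 = 7*40 + 19
40 = 2*19 + 2
19 = 9*2 + 1
2 = 2*1 + 0  (stop)
So 2731/299 = [9; 7, 2, 9, 2].

[9; 7, 2, 9, 2]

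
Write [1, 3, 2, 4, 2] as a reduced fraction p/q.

89/69

Using pₖ = aₖpₖ₋₁ + pₖ₋₂ and qₖ = aₖqₖ₋₁ + qₖ₋₂:
  k=0: a=1, p=1, q=1
  k=1: a=3, p=4, q=3
  k=2: a=2, p=9, q=7
  k=3: a=4, p=40, q=31
  k=4: a=2, p=89, q=69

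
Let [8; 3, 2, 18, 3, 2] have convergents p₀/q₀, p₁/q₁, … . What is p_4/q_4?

3265/394

Using pₖ = aₖpₖ₋₁ + pₖ₋₂, qₖ = aₖqₖ₋₁ + qₖ₋₂ (with p₋₁=1, p₋₂=0, q₋₁=0, q₋₂=1):
  k=0: a=8, p=8, q=1
  k=1: a=3, p=25, q=3
  k=2: a=2, p=58, q=7
  k=3: a=18, p=1069, q=129
  k=4: a=3, p=3265, q=394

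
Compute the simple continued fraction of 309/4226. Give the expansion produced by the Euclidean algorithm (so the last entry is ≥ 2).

309 = 0·4226 + 309
4226 = 13·309 + 209
309 = 1·209 + 100
209 = 2·100 + 9
100 = 11·9 + 1
9 = 9·1 + 0  (stop)
So 309/4226 = [0; 13, 1, 2, 11, 9].

[0; 13, 1, 2, 11, 9]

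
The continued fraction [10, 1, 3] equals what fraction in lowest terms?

Fold from the inside: start with 3/1.
  1 + 1/3 = 4/3
  10 + 3/4 = 43/4

43/4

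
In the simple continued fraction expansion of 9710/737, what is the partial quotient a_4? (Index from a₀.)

9710 = 13·737 + 129   →  a_0 = 13
737 = 5·129 + 92   →  a_1 = 5
129 = 1·92 + 37   →  a_2 = 1
92 = 2·37 + 18   →  a_3 = 2
37 = 2·18 + 1   →  a_4 = 2

2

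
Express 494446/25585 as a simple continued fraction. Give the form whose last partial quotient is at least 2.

494446 = 19*25585 + 8331
25585 = 3*8331 + 592
8331 = 14*592 + 43
592 = 13*43 + 33
43 = 1*33 + 10
33 = 3*10 + 3
10 = 3*3 + 1
3 = 3*1 + 0  (stop)
So 494446/25585 = [19; 3, 14, 13, 1, 3, 3, 3].

[19; 3, 14, 13, 1, 3, 3, 3]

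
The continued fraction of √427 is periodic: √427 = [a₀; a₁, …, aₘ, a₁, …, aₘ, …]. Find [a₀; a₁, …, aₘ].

a₀ = ⌊√427⌋ = 20.
With m₀=0, d₀=1 and mₖ₊₁ = dₖaₖ − mₖ, dₖ₊₁ = (n − mₖ₊₁²)/dₖ, aₖ₊₁ = ⌊(a₀+mₖ₊₁)/dₖ₊₁⌋:
  k=1: m=20, d=27, a=1
  k=2: m=7, d=14, a=1
  k=3: m=7, d=27, a=1
  k=4: m=20, d=1, a=40
d=1 and a=2a₀=40 at k=4, so the next step gives (m, d) = (20, 27) again — its k=1 value — and the period has length 4.

[20; 1, 1, 1, 40]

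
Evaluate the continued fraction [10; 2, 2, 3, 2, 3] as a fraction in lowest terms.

Fold from the inside: start with 3/1.
  2 + 1/3 = 7/3
  3 + 3/7 = 24/7
  2 + 7/24 = 55/24
  2 + 24/55 = 134/55
  10 + 55/134 = 1395/134

1395/134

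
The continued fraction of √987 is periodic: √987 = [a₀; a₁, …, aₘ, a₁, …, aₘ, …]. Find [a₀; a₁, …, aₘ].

[31; 2, 2, 2, 62]

a₀ = ⌊√987⌋ = 31.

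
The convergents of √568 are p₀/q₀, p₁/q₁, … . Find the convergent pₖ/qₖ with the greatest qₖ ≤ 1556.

34057/1429

√568 = [23; 1, 4, 1, 46, …] (period length 4).
Convergents:
  p_0/q_0 = 23/1
  p_1/q_1 = 24/1
  p_2/q_2 = 119/5
  p_3/q_3 = 143/6
  p_4/q_4 = 6697/281
  p_5/q_5 = 6840/287
  p_6/q_6 = 34057/1429
  p_7/q_7 = 40897/1716
q_6 = 1429 ≤ 1556 < 1716 = q_7, so the answer is 34057/1429.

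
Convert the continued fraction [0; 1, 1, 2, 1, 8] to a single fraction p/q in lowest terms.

35/61

Fold from the inside: start with 8/1.
  1 + 1/8 = 9/8
  2 + 8/9 = 26/9
  1 + 9/26 = 35/26
  1 + 26/35 = 61/35
  0 + 35/61 = 35/61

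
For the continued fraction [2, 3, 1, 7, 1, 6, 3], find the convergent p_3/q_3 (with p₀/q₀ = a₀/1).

Using pₖ = aₖpₖ₋₁ + pₖ₋₂, qₖ = aₖqₖ₋₁ + qₖ₋₂ (with p₋₁=1, p₋₂=0, q₋₁=0, q₋₂=1):
  k=0: a=2, p=2, q=1
  k=1: a=3, p=7, q=3
  k=2: a=1, p=9, q=4
  k=3: a=7, p=70, q=31

70/31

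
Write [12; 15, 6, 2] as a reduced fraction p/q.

2377/197

Using pₖ = aₖpₖ₋₁ + pₖ₋₂ and qₖ = aₖqₖ₋₁ + qₖ₋₂:
  k=0: a=12, p=12, q=1
  k=1: a=15, p=181, q=15
  k=2: a=6, p=1098, q=91
  k=3: a=2, p=2377, q=197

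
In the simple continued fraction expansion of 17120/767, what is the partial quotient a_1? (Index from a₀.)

17120 = 22·767 + 246   →  a_0 = 22
767 = 3·246 + 29   →  a_1 = 3

3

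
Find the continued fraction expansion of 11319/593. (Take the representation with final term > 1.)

[19; 11, 2, 2, 10]

11319 = 19·593 + 52
593 = 11·52 + 21
52 = 2·21 + 10
21 = 2·10 + 1
10 = 10·1 + 0  (stop)
So 11319/593 = [19; 11, 2, 2, 10].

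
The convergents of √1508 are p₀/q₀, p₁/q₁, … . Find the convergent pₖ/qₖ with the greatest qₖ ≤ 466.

17902/461

√1508 = [38; 1, 4, 1, 76, …] (period length 4).
Convergents:
  p_0/q_0 = 38/1
  p_1/q_1 = 39/1
  p_2/q_2 = 194/5
  p_3/q_3 = 233/6
  p_4/q_4 = 17902/461
  p_5/q_5 = 18135/467
q_4 = 461 ≤ 466 < 467 = q_5, so the answer is 17902/461.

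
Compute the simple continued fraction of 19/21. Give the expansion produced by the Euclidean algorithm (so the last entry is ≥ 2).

[0; 1, 9, 2]

19 = 0·21 + 19
21 = 1·19 + 2
19 = 9·2 + 1
2 = 2·1 + 0  (stop)
So 19/21 = [0; 1, 9, 2].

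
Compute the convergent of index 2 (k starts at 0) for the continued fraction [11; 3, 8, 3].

Using pₖ = aₖpₖ₋₁ + pₖ₋₂, qₖ = aₖqₖ₋₁ + qₖ₋₂ (with p₋₁=1, p₋₂=0, q₋₁=0, q₋₂=1):
  k=0: a=11, p=11, q=1
  k=1: a=3, p=34, q=3
  k=2: a=8, p=283, q=25

283/25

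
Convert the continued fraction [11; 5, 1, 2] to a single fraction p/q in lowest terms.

Fold from the inside: start with 2/1.
  1 + 1/2 = 3/2
  5 + 2/3 = 17/3
  11 + 3/17 = 190/17

190/17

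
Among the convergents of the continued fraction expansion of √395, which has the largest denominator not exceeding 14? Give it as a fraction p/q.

√395 = [19; 1, 6, 1, 38, …] (period length 4).
Convergents:
  p_0/q_0 = 19/1
  p_1/q_1 = 20/1
  p_2/q_2 = 139/7
  p_3/q_3 = 159/8
  p_4/q_4 = 6181/311
q_3 = 8 ≤ 14 < 311 = q_4, so the answer is 159/8.

159/8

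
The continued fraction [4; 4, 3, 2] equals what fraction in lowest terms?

Using pₖ = aₖpₖ₋₁ + pₖ₋₂ and qₖ = aₖqₖ₋₁ + qₖ₋₂:
  k=0: a=4, p=4, q=1
  k=1: a=4, p=17, q=4
  k=2: a=3, p=55, q=13
  k=3: a=2, p=127, q=30

127/30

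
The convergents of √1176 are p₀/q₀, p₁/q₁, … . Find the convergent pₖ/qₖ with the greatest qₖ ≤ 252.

√1176 = [34; 3, 2, 2, 2, 3, 68, …] (period length 6).
Convergents:
  p_0/q_0 = 34/1
  p_1/q_1 = 103/3
  p_2/q_2 = 240/7
  p_3/q_3 = 583/17
  p_4/q_4 = 1406/41
  p_5/q_5 = 4801/140
  p_6/q_6 = 327874/9561
q_5 = 140 ≤ 252 < 9561 = q_6, so the answer is 4801/140.

4801/140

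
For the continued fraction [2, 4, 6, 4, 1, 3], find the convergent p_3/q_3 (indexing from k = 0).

Using pₖ = aₖpₖ₋₁ + pₖ₋₂, qₖ = aₖqₖ₋₁ + qₖ₋₂ (with p₋₁=1, p₋₂=0, q₋₁=0, q₋₂=1):
  k=0: a=2, p=2, q=1
  k=1: a=4, p=9, q=4
  k=2: a=6, p=56, q=25
  k=3: a=4, p=233, q=104

233/104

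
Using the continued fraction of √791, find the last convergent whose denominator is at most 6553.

101249/3600

√791 = [28; 8, 56, …] (period length 2).
Convergents:
  p_0/q_0 = 28/1
  p_1/q_1 = 225/8
  p_2/q_2 = 12628/449
  p_3/q_3 = 101249/3600
  p_4/q_4 = 5682572/202049
q_3 = 3600 ≤ 6553 < 202049 = q_4, so the answer is 101249/3600.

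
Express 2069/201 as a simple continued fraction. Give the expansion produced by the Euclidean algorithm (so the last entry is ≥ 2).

[10; 3, 2, 2, 5, 2]

2069 = 10*201 + 59
201 = 3*59 + 24
59 = 2*24 + 11
24 = 2*11 + 2
11 = 5*2 + 1
2 = 2*1 + 0  (stop)
So 2069/201 = [10; 3, 2, 2, 5, 2].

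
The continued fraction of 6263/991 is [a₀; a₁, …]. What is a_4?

6263 = 6·991 + 317   →  a_0 = 6
991 = 3·317 + 40   →  a_1 = 3
317 = 7·40 + 37   →  a_2 = 7
40 = 1·37 + 3   →  a_3 = 1
37 = 12·3 + 1   →  a_4 = 12

12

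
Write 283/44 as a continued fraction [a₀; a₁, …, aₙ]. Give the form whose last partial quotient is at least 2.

[6; 2, 3, 6]

283 = 6·44 + 19
44 = 2·19 + 6
19 = 3·6 + 1
6 = 6·1 + 0  (stop)
So 283/44 = [6; 2, 3, 6].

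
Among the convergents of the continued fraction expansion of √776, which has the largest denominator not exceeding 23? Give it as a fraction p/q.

195/7

√776 = [27; 1, 5, 1, 54, …] (period length 4).
Convergents:
  p_0/q_0 = 27/1
  p_1/q_1 = 28/1
  p_2/q_2 = 167/6
  p_3/q_3 = 195/7
  p_4/q_4 = 10697/384
q_3 = 7 ≤ 23 < 384 = q_4, so the answer is 195/7.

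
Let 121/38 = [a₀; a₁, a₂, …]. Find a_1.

121 = 3·38 + 7   →  a_0 = 3
38 = 5·7 + 3   →  a_1 = 5

5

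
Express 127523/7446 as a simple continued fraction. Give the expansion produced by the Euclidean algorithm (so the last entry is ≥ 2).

[17; 7, 1, 10, 2, 9, 1, 3]

127523 = 17×7446 + 941
7446 = 7×941 + 859
941 = 1×859 + 82
859 = 10×82 + 39
82 = 2×39 + 4
39 = 9×4 + 3
4 = 1×3 + 1
3 = 3×1 + 0  (stop)
So 127523/7446 = [17; 7, 1, 10, 2, 9, 1, 3].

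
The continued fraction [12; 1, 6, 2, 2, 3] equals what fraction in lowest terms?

Fold from the inside: start with 3/1.
  2 + 1/3 = 7/3
  2 + 3/7 = 17/7
  6 + 7/17 = 109/17
  1 + 17/109 = 126/109
  12 + 109/126 = 1621/126

1621/126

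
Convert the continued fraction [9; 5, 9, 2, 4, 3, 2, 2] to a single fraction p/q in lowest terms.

Fold from the inside: start with 2/1.
  2 + 1/2 = 5/2
  3 + 2/5 = 17/5
  4 + 5/17 = 73/17
  2 + 17/73 = 163/73
  9 + 73/163 = 1540/163
  5 + 163/1540 = 7863/1540
  9 + 1540/7863 = 72307/7863

72307/7863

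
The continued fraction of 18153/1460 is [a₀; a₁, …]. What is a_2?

18153 = 12·1460 + 633   →  a_0 = 12
1460 = 2·633 + 194   →  a_1 = 2
633 = 3·194 + 51   →  a_2 = 3

3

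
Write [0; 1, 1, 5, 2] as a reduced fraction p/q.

13/24

Using pₖ = aₖpₖ₋₁ + pₖ₋₂ and qₖ = aₖqₖ₋₁ + qₖ₋₂:
  k=0: a=0, p=0, q=1
  k=1: a=1, p=1, q=1
  k=2: a=1, p=1, q=2
  k=3: a=5, p=6, q=11
  k=4: a=2, p=13, q=24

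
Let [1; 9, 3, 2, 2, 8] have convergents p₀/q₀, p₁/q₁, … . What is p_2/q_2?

Using pₖ = aₖpₖ₋₁ + pₖ₋₂, qₖ = aₖqₖ₋₁ + qₖ₋₂ (with p₋₁=1, p₋₂=0, q₋₁=0, q₋₂=1):
  k=0: a=1, p=1, q=1
  k=1: a=9, p=10, q=9
  k=2: a=3, p=31, q=28

31/28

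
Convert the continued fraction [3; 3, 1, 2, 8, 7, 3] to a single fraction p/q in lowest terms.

Using pₖ = aₖpₖ₋₁ + pₖ₋₂ and qₖ = aₖqₖ₋₁ + qₖ₋₂:
  k=0: a=3, p=3, q=1
  k=1: a=3, p=10, q=3
  k=2: a=1, p=13, q=4
  k=3: a=2, p=36, q=11
  k=4: a=8, p=301, q=92
  k=5: a=7, p=2143, q=655
  k=6: a=3, p=6730, q=2057

6730/2057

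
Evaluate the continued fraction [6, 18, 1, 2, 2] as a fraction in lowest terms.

793/131

Using pₖ = aₖpₖ₋₁ + pₖ₋₂ and qₖ = aₖqₖ₋₁ + qₖ₋₂:
  k=0: a=6, p=6, q=1
  k=1: a=18, p=109, q=18
  k=2: a=1, p=115, q=19
  k=3: a=2, p=339, q=56
  k=4: a=2, p=793, q=131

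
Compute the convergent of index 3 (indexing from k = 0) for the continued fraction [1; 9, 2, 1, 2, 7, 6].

31/28

Using pₖ = aₖpₖ₋₁ + pₖ₋₂, qₖ = aₖqₖ₋₁ + qₖ₋₂ (with p₋₁=1, p₋₂=0, q₋₁=0, q₋₂=1):
  k=0: a=1, p=1, q=1
  k=1: a=9, p=10, q=9
  k=2: a=2, p=21, q=19
  k=3: a=1, p=31, q=28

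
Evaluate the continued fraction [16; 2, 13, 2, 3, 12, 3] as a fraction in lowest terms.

Using pₖ = aₖpₖ₋₁ + pₖ₋₂ and qₖ = aₖqₖ₋₁ + qₖ₋₂:
  k=0: a=16, p=16, q=1
  k=1: a=2, p=33, q=2
  k=2: a=13, p=445, q=27
  k=3: a=2, p=923, q=56
  k=4: a=3, p=3214, q=195
  k=5: a=12, p=39491, q=2396
  k=6: a=3, p=121687, q=7383

121687/7383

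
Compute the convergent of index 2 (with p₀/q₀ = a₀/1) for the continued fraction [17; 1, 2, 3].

53/3

Using pₖ = aₖpₖ₋₁ + pₖ₋₂, qₖ = aₖqₖ₋₁ + qₖ₋₂ (with p₋₁=1, p₋₂=0, q₋₁=0, q₋₂=1):
  k=0: a=17, p=17, q=1
  k=1: a=1, p=18, q=1
  k=2: a=2, p=53, q=3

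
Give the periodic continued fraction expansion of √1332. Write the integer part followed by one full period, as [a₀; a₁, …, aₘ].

a₀ = ⌊√1332⌋ = 36.
With m₀=0, d₀=1 and mₖ₊₁ = dₖaₖ − mₖ, dₖ₊₁ = (n − mₖ₊₁²)/dₖ, aₖ₊₁ = ⌊(a₀+mₖ₊₁)/dₖ₊₁⌋:
  k=1: m=36, d=36, a=2
  k=2: m=36, d=1, a=72
d=1 and a=2a₀=72 at k=2, so the next step gives (m, d) = (36, 36) again — its k=1 value — and the period has length 2.

[36; 2, 72]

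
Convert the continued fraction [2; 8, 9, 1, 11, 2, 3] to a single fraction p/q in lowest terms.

Using pₖ = aₖpₖ₋₁ + pₖ₋₂ and qₖ = aₖqₖ₋₁ + qₖ₋₂:
  k=0: a=2, p=2, q=1
  k=1: a=8, p=17, q=8
  k=2: a=9, p=155, q=73
  k=3: a=1, p=172, q=81
  k=4: a=11, p=2047, q=964
  k=5: a=2, p=4266, q=2009
  k=6: a=3, p=14845, q=6991

14845/6991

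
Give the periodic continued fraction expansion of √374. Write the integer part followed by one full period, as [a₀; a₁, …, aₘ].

a₀ = ⌊√374⌋ = 19.
With m₀=0, d₀=1 and mₖ₊₁ = dₖaₖ − mₖ, dₖ₊₁ = (n − mₖ₊₁²)/dₖ, aₖ₊₁ = ⌊(a₀+mₖ₊₁)/dₖ₊₁⌋:
  k=1: m=19, d=13, a=2
  k=2: m=7, d=25, a=1
  k=3: m=18, d=2, a=18
  k=4: m=18, d=25, a=1
  k=5: m=7, d=13, a=2
  k=6: m=19, d=1, a=38
d=1 and a=2a₀=38 at k=6, so the next step gives (m, d) = (19, 13) again — its k=1 value — and the period has length 6.

[19; 2, 1, 18, 1, 2, 38]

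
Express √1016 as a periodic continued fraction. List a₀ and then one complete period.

[31; 1, 6, 1, 62]

a₀ = ⌊√1016⌋ = 31.
With m₀=0, d₀=1 and mₖ₊₁ = dₖaₖ − mₖ, dₖ₊₁ = (n − mₖ₊₁²)/dₖ, aₖ₊₁ = ⌊(a₀+mₖ₊₁)/dₖ₊₁⌋:
  k=1: m=31, d=55, a=1
  k=2: m=24, d=8, a=6
  k=3: m=24, d=55, a=1
  k=4: m=31, d=1, a=62
d=1 and a=2a₀=62 at k=4, so the next step gives (m, d) = (31, 55) again — its k=1 value — and the period has length 4.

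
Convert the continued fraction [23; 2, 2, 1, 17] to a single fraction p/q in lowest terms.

Using pₖ = aₖpₖ₋₁ + pₖ₋₂ and qₖ = aₖqₖ₋₁ + qₖ₋₂:
  k=0: a=23, p=23, q=1
  k=1: a=2, p=47, q=2
  k=2: a=2, p=117, q=5
  k=3: a=1, p=164, q=7
  k=4: a=17, p=2905, q=124

2905/124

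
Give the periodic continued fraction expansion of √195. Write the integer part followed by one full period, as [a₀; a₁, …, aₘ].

a₀ = ⌊√195⌋ = 13.
With m₀=0, d₀=1 and mₖ₊₁ = dₖaₖ − mₖ, dₖ₊₁ = (n − mₖ₊₁²)/dₖ, aₖ₊₁ = ⌊(a₀+mₖ₊₁)/dₖ₊₁⌋:
  k=1: m=13, d=26, a=1
  k=2: m=13, d=1, a=26
d=1 and a=2a₀=26 at k=2, so the next step gives (m, d) = (13, 26) again — its k=1 value — and the period has length 2.

[13; 1, 26]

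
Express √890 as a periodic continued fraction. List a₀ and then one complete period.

a₀ = ⌊√890⌋ = 29.
With m₀=0, d₀=1 and mₖ₊₁ = dₖaₖ − mₖ, dₖ₊₁ = (n − mₖ₊₁²)/dₖ, aₖ₊₁ = ⌊(a₀+mₖ₊₁)/dₖ₊₁⌋:
  k=1: m=29, d=49, a=1
  k=2: m=20, d=10, a=4
  k=3: m=20, d=49, a=1
  k=4: m=29, d=1, a=58
d=1 and a=2a₀=58 at k=4, so the next step gives (m, d) = (29, 49) again — its k=1 value — and the period has length 4.

[29; 1, 4, 1, 58]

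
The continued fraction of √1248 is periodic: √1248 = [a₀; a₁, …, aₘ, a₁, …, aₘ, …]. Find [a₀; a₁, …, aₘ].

a₀ = ⌊√1248⌋ = 35.
With m₀=0, d₀=1 and mₖ₊₁ = dₖaₖ − mₖ, dₖ₊₁ = (n − mₖ₊₁²)/dₖ, aₖ₊₁ = ⌊(a₀+mₖ₊₁)/dₖ₊₁⌋:
  k=1: m=35, d=23, a=3
  k=2: m=34, d=4, a=17
  k=3: m=34, d=23, a=3
  k=4: m=35, d=1, a=70
d=1 and a=2a₀=70 at k=4, so the next step gives (m, d) = (35, 23) again — its k=1 value — and the period has length 4.

[35; 3, 17, 3, 70]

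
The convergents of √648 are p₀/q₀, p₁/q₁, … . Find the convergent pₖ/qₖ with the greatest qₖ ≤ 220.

1731/68

√648 = [25; 2, 5, 6, 5, 2, 50, …] (period length 6).
Convergents:
  p_0/q_0 = 25/1
  p_1/q_1 = 51/2
  p_2/q_2 = 280/11
  p_3/q_3 = 1731/68
  p_4/q_4 = 8935/351
q_3 = 68 ≤ 220 < 351 = q_4, so the answer is 1731/68.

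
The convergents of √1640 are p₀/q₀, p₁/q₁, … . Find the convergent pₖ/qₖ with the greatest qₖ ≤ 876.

√1640 = [40; 2, 80, …] (period length 2).
Convergents:
  p_0/q_0 = 40/1
  p_1/q_1 = 81/2
  p_2/q_2 = 6520/161
  p_3/q_3 = 13121/324
  p_4/q_4 = 1056200/26081
q_3 = 324 ≤ 876 < 26081 = q_4, so the answer is 13121/324.

13121/324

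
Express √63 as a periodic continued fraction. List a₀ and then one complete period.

a₀ = ⌊√63⌋ = 7.
With m₀=0, d₀=1 and mₖ₊₁ = dₖaₖ − mₖ, dₖ₊₁ = (n − mₖ₊₁²)/dₖ, aₖ₊₁ = ⌊(a₀+mₖ₊₁)/dₖ₊₁⌋:
  k=1: m=7, d=14, a=1
  k=2: m=7, d=1, a=14
d=1 and a=2a₀=14 at k=2, so the next step gives (m, d) = (7, 14) again — its k=1 value — and the period has length 2.

[7; 1, 14]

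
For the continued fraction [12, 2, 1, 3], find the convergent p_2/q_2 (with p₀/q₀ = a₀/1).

Using pₖ = aₖpₖ₋₁ + pₖ₋₂, qₖ = aₖqₖ₋₁ + qₖ₋₂ (with p₋₁=1, p₋₂=0, q₋₁=0, q₋₂=1):
  k=0: a=12, p=12, q=1
  k=1: a=2, p=25, q=2
  k=2: a=1, p=37, q=3

37/3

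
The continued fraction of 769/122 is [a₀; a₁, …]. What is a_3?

769 = 6·122 + 37   →  a_0 = 6
122 = 3·37 + 11   →  a_1 = 3
37 = 3·11 + 4   →  a_2 = 3
11 = 2·4 + 3   →  a_3 = 2

2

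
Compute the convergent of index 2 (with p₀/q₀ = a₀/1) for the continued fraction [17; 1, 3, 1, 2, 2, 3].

Using pₖ = aₖpₖ₋₁ + pₖ₋₂, qₖ = aₖqₖ₋₁ + qₖ₋₂ (with p₋₁=1, p₋₂=0, q₋₁=0, q₋₂=1):
  k=0: a=17, p=17, q=1
  k=1: a=1, p=18, q=1
  k=2: a=3, p=71, q=4

71/4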